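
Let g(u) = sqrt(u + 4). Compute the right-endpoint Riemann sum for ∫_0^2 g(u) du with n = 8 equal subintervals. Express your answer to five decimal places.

4.52057

Δu = (2 − 0)/8 = 0.25.
Right endpoints: 0.25, 0.5, 0.75, 1, 1.25, 1.5, 1.75, 2.
g(0.25) ≈ 2.06155, g(0.5) ≈ 2.12132, g(0.75) ≈ 2.17945, g(1) ≈ 2.23607, g(1.25) ≈ 2.29129, g(1.5) ≈ 2.34521, g(1.75) ≈ 2.39792, g(2) ≈ 2.44949.
Sum = Δu · [g(0.25) + g(0.5) + g(0.75) + ...].
Sum ≈ 4.52057.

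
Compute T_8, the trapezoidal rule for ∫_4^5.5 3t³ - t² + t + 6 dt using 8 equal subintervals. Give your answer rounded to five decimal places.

476.66382

Δt = (5.5 − 4)/8 = 0.1875.
f(4) = 186, f(4.1875) = 872193/4096, f(4.375) = 124137/512, f(4.5625) = 1125051/4096, f(4.75) = 309.703125, f(4.9375) = 1424061/4096, f(5.125) = 199011/512, f(5.3125) = 1773111/4096, f(5.5) = 480.375.
T_8 = (Δt/2)·[f(t_0) + 2f(t_1) + ... + 2f(t_{7}) + f(t_8)].
Sum ≈ 476.66382.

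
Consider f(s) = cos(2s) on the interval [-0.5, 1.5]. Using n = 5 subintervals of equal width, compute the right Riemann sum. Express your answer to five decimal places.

Δs = (1.5 − (-0.5))/5 = 0.4.
Right endpoints: -0.1, 0.3, 0.7, 1.1, 1.5.
f(-0.1) ≈ 0.98007, f(0.3) ≈ 0.82534, f(0.7) ≈ 0.16997, f(1.1) ≈ -0.58850, f(1.5) ≈ -0.98999.
Sum = Δs · [f(-0.1) + f(0.3) + f(0.7) + f(1.1) + f(1.5)].
Sum ≈ 0.15875.

0.15875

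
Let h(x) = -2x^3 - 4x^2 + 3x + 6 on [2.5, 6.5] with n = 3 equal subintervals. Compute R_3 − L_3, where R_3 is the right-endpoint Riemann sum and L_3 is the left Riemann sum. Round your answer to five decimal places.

-866.66667

R_3 ≈ -1610.4074074.
L_3 ≈ -743.7407407.
R_3 − L_3 ≈ -866.66667.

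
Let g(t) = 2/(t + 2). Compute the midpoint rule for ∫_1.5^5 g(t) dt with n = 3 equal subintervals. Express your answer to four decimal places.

Δt = (5 − 1.5)/3 = 7/6.
Midpoints: 25/12, 3.25, 53/12.
g(25/12) = 24/49, g(3.25) = 8/21, g(53/12) = 24/77.
Sum = Δt · [g(25/12) + g(3.25) + g(53/12)].
Sum ≈ 1.3795.

1.3795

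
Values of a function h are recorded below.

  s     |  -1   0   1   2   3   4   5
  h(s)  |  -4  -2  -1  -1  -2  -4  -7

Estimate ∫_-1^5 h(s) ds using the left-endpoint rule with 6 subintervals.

Δs = 1.
Sum = 1·[(-4) + (-2) + (-1) + (-1) + (-2) + (-4)] = -14.

-14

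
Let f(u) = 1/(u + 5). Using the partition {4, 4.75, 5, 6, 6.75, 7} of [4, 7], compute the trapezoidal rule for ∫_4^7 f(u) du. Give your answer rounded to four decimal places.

0.2880

Subinterval widths: 0.75, 0.25, 1, 0.75, 0.25.
f(4) = 1/9, f(4.75) = 4/39, f(5) = 0.1, f(6) = 1/11, f(6.75) = 4/47, f(7) = 1/12.
On each subinterval the trapezoid contributes (Δu_i/2)·[f(u_{i-1}) + f(u_i)].
Sum ≈ 0.2880.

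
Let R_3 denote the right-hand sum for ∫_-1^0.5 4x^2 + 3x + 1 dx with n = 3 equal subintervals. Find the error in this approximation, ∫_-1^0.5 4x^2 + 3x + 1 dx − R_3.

Exact integral: ∫_-1^0.5 f(x) dx = 1.875.
R_3 = 2.5.
Error = 1.875 − 2.5 = -0.625.

-0.625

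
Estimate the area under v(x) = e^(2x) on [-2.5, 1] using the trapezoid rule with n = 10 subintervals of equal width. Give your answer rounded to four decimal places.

3.8407

Δx = (1 − (-2.5))/10 = 0.35.
v(-2.5) ≈ 0.0067, v(-2.15) ≈ 0.0136, v(-1.8) ≈ 0.0273, v(-1.45) ≈ 0.0550, v(-1.1) ≈ 0.1108, v(-0.75) ≈ 0.2231, v(-0.4) ≈ 0.4493, v(-0.05) ≈ 0.9048, v(0.3) ≈ 1.8221, v(0.65) ≈ 3.6693, v(1) ≈ 7.3891.
T_10 = (Δx/2)·[v(x_0) + 2v(x_1) + ... + 2v(x_{9}) + v(x_10)].
Sum ≈ 3.8407.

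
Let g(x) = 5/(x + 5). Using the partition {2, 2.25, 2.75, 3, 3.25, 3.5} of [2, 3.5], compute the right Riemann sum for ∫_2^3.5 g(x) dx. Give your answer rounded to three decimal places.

Subinterval widths: 0.25, 0.5, 0.25, 0.25, 0.25.
Right endpoints: 2.25, 2.75, 3, 3.25, 3.5.
g(2.25) = 20/29, g(2.75) = 20/31, g(3) = 0.625, g(3.25) = 20/33, g(3.5) = 10/17.
Sum = Σ Δx_i · g(x_i).
Sum ≈ 0.950.

0.950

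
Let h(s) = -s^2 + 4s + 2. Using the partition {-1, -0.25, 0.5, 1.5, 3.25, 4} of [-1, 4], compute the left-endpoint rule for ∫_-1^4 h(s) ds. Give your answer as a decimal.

15.59375

Subinterval widths: 0.75, 0.75, 1, 1.75, 0.75.
Left endpoints: -1, -0.25, 0.5, 1.5, 3.25.
h(-1) = -3, h(-0.25) = 0.9375, h(0.5) = 3.75, h(1.5) = 5.75, h(3.25) = 4.4375.
Sum = Σ Δs_i · h(s_i).
Sum = 15.59375.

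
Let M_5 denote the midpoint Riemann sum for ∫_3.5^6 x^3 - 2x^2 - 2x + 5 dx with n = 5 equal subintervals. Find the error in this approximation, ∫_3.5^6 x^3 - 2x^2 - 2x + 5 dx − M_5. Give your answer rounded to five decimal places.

Exact integral: ∫_3.5^6 f(x) dx ≈ 159.8177083.
M_5 = 159.1796875.
Error ≈ 159.8177083 − 159.1796875 ≈ 0.63802.

0.63802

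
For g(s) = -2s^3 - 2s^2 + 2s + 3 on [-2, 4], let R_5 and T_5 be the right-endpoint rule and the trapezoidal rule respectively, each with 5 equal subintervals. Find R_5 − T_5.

R_5 = -243.12.
T_5 = -149.52.
R_5 − T_5 = -93.6.

-93.6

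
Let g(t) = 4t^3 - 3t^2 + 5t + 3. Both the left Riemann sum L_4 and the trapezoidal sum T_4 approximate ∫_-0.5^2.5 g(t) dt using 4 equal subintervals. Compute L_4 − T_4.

L_4 = 27.28125.
T_4 = 49.78125.
L_4 − T_4 = -22.5.

-22.5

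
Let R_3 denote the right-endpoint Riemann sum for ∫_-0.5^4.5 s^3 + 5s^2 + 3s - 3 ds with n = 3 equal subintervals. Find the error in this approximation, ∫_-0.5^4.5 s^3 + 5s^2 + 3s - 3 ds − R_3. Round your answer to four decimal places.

Exact integral: ∫_-0.5^4.5 f(s) ds ≈ 269.583333.
R_3 ≈ 466.921296.
Error ≈ 269.583333 − 466.921296 ≈ -197.3380.

-197.3380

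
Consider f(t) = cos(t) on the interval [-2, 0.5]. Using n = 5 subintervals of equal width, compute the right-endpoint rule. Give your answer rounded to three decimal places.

Δt = (0.5 − (-2))/5 = 0.5.
Right endpoints: -1.5, -1, -0.5, 0, 0.5.
f(-1.5) ≈ 0.071, f(-1) ≈ 0.540, f(-0.5) ≈ 0.878, f(0) ≈ 1.000, f(0.5) ≈ 0.878.
Sum = Δt · [f(-1.5) + f(-1) + f(-0.5) + f(0) + f(0.5)].
Sum ≈ 1.683.

1.683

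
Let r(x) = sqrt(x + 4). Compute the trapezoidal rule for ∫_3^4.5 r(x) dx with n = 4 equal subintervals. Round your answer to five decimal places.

Δx = (4.5 − 3)/4 = 0.375.
r(3) ≈ 2.64575, r(3.375) ≈ 2.71570, r(3.75) ≈ 2.78388, r(4.125) ≈ 2.85044, r(4.5) ≈ 2.91548.
T_4 = (Δx/2)·[r(x_0) + 2r(x_1) + 2r(x_2) + 2r(x_3) + r(x_4)].
Sum ≈ 4.17399.

4.17399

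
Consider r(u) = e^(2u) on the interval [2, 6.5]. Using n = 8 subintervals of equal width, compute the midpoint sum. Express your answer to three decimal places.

Δu = (6.5 − 2)/8 = 0.5625.
Midpoints: 2.28125, 2.84375, 3.40625, 3.96875, 4.53125, 5.09375, 5.65625, 6.21875.
r(2.28125) ≈ 95.823, r(2.84375) ≈ 295.155, r(3.40625) ≈ 909.141, r(3.96875) ≈ 2800.351, r(4.53125) ≈ 8625.688, r(5.09375) ≈ 26568.989, r(5.65625) ≈ 81838.249, r(6.21875) ≈ 252079.552.
Sum = Δu · [r(2.28125) + r(2.84375) + r(3.40625) + ...].
Sum ≈ 209932.283.

209932.283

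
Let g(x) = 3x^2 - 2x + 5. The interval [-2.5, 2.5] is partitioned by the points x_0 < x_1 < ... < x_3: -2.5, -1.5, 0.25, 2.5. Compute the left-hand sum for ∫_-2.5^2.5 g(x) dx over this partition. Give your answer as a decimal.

65.109375

Subinterval widths: 1, 1.75, 2.25.
Left endpoints: -2.5, -1.5, 0.25.
g(-2.5) = 28.75, g(-1.5) = 14.75, g(0.25) = 4.6875.
Sum = Σ Δx_i · g(x_i).
Sum = 65.109375.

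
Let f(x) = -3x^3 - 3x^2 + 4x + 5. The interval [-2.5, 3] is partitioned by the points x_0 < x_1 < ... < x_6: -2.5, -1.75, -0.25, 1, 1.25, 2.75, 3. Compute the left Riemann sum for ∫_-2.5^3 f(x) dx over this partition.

Subinterval widths: 0.75, 1.5, 1.25, 0.25, 1.5, 0.25.
Left endpoints: -2.5, -1.75, -0.25, 1, 1.25, 2.75.
f(-2.5) = 23.125, f(-1.75) = 4.890625, f(-0.25) = 3.859375, f(1) = 3, f(1.25) = -0.546875, f(2.75) = -69.078125.
Sum = Σ Δx_i · f(x_i).
Sum = 12.1640625.

12.1640625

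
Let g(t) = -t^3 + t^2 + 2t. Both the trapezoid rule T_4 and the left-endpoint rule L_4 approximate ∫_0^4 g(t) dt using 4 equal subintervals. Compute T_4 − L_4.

T_4 = -30.
L_4 = -10.
T_4 − L_4 = -20.

-20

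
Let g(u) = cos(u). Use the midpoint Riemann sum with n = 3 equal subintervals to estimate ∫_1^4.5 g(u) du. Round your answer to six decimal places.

-1.926410

Δu = (4.5 − 1)/3 = 7/6.
Midpoints: 19/12, 2.75, 47/12.
g(19/12) ≈ -0.012537, g(2.75) ≈ -0.924302, g(47/12) ≈ -0.714369.
Sum = Δu · [g(19/12) + g(2.75) + g(47/12)].
Sum ≈ -1.926410.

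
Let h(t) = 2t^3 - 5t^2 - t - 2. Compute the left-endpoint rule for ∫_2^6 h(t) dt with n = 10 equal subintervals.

220.96

Δt = (6 − 2)/10 = 0.4.
Left endpoints: 2, 2.4, 2.8, 3.2, 3.6, 4, 4.4, 4.8, 5.2, 5.6.
h(2) = -8, h(2.4) = -5.552, h(2.8) = -0.096, h(3.2) = 9.136, h(3.6) = 22.912, h(4) = 42, h(4.4) = 67.168, h(4.8) = 99.184, h(5.2) = 138.816, h(5.6) = 186.832.
Sum = Δt · [h(2) + h(2.4) + h(2.8) + ...].
Sum = 220.96.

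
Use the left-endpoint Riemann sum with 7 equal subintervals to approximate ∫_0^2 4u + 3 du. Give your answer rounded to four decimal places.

12.8571

Δu = (2 − 0)/7 = 2/7.
Left endpoints: 0, 2/7, 4/7, 6/7, 8/7, 10/7, 12/7.
f(0) = 3, f(2/7) = 29/7, f(4/7) = 37/7, f(6/7) = 45/7, f(8/7) = 53/7, f(10/7) = 61/7, f(12/7) = 69/7.
Sum = Δu · [f(0) + f(2/7) + f(4/7) + ...].
Sum ≈ 12.8571.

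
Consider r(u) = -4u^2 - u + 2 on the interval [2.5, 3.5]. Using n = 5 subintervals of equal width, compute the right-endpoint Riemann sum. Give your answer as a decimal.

-39.86

Δu = (3.5 − 2.5)/5 = 0.2.
Right endpoints: 2.7, 2.9, 3.1, 3.3, 3.5.
r(2.7) = -29.86, r(2.9) = -34.54, r(3.1) = -39.54, r(3.3) = -44.86, r(3.5) = -50.5.
Sum = Δu · [r(2.7) + r(2.9) + r(3.1) + r(3.3) + r(3.5)].
Sum = -39.86.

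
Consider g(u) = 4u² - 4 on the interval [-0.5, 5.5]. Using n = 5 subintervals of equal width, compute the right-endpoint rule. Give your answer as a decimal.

275.76

Δu = (5.5 − (-0.5))/5 = 1.2.
Right endpoints: 0.7, 1.9, 3.1, 4.3, 5.5.
g(0.7) = -2.04, g(1.9) = 10.44, g(3.1) = 34.44, g(4.3) = 69.96, g(5.5) = 117.
Sum = Δu · [g(0.7) + g(1.9) + g(3.1) + g(4.3) + g(5.5)].
Sum = 275.76.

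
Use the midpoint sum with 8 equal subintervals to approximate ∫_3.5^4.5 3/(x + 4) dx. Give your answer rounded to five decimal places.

Δx = (4.5 − 3.5)/8 = 0.125.
Midpoints: 3.5625, 3.6875, 3.8125, 3.9375, 4.0625, 4.1875, 4.3125, 4.4375.
f(3.5625) = 48/121, f(3.6875) = 16/41, f(3.8125) = 0.384, f(3.9375) = 48/127, f(4.0625) = 16/43, f(4.1875) = 48/131, f(4.3125) = 48/133, f(4.4375) = 16/45.
Sum = Δx · [f(3.5625) + f(3.6875) + f(3.8125) + ...].
Sum ≈ 0.37548.

0.37548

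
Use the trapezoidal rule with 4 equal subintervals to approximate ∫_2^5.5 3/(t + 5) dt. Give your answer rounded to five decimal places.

Δt = (5.5 − 2)/4 = 0.875.
f(2) = 3/7, f(2.875) = 8/21, f(3.75) = 12/35, f(4.625) = 24/77, f(5.5) = 2/7.
T_4 = (Δt/2)·[f(t_0) + 2f(t_1) + 2f(t_2) + 2f(t_3) + f(t_4)].
Sum ≈ 1.21856.

1.21856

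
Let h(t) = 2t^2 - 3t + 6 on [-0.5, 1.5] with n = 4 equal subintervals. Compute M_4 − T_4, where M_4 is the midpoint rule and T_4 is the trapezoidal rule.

M_4 = 11.25.
T_4 = 11.5.
M_4 − T_4 = -0.25.

-0.25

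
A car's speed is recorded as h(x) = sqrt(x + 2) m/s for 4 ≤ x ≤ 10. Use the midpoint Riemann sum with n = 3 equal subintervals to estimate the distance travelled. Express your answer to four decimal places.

17.9248

Δx = (10 − 4)/3 = 2.
Midpoints: 5, 7, 9.
h(5) ≈ 2.6458, h(7) ≈ 3.0000, h(9) ≈ 3.3166.
Sum = Δx · [h(5) + h(7) + h(9)].
Sum ≈ 17.9248.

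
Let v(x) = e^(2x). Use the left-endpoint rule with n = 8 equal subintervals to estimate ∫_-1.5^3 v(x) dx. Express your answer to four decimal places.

109.0755

Δx = (3 − (-1.5))/8 = 0.5625.
Left endpoints: -1.5, -0.9375, -0.375, 0.1875, 0.75, 1.3125, 1.875, 2.4375.
v(-1.5) ≈ 0.0498, v(-0.9375) ≈ 0.1534, v(-0.375) ≈ 0.4724, v(0.1875) ≈ 1.4550, v(0.75) ≈ 4.4817, v(1.3125) ≈ 13.8046, v(1.875) ≈ 42.5211, v(2.4375) ≈ 130.9742.
Sum = Δx · [v(-1.5) + v(-0.9375) + v(-0.375) + ...].
Sum ≈ 109.0755.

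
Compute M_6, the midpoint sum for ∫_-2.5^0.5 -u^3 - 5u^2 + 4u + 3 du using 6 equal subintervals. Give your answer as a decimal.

Δu = (0.5 − (-2.5))/6 = 0.5.
Midpoints: -2.25, -1.75, -1.25, -0.75, -0.25, 0.25.
f(-2.25) = -19.921875, f(-1.75) = -13.953125, f(-1.25) = -7.859375, f(-0.75) = -2.390625, f(-0.25) = 1.703125, f(0.25) = 3.671875.
Sum = Δu · [f(-2.25) + f(-1.75) + f(-1.25) + ...].
Sum = -19.375.

-19.375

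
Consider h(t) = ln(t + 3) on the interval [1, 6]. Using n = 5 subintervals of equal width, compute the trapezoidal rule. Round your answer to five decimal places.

9.21831

Δt = (6 − 1)/5 = 1.
h(1) ≈ 1.38629, h(2) ≈ 1.60944, h(3) ≈ 1.79176, h(4) ≈ 1.94591, h(5) ≈ 2.07944, h(6) ≈ 2.19722.
T_5 = (Δt/2)·[h(t_0) + 2h(t_1) + ... + 2h(t_{4}) + h(t_5)].
Sum ≈ 9.21831.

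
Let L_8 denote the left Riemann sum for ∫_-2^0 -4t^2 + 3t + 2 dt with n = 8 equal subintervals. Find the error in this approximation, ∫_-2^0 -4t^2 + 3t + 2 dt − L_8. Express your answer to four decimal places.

Exact integral: ∫_-2^0 f(t) dt ≈ -12.666667.
L_8 = -15.5.
Error ≈ -12.666667 − (-15.5) ≈ 2.8333.

2.8333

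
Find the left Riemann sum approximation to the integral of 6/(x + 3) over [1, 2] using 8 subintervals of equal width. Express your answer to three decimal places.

Δx = (2 − 1)/8 = 0.125.
Left endpoints: 1, 1.125, 1.25, 1.375, 1.5, 1.625, 1.75, 1.875.
f(1) = 1.5, f(1.125) = 16/11, f(1.25) = 24/17, f(1.375) = 48/35, f(1.5) = 4/3, f(1.625) = 48/37, f(1.75) = 24/19, f(1.875) = 16/13.
Sum = Δx · [f(1) + f(1.125) + f(1.25) + ...].
Sum ≈ 1.358.

1.358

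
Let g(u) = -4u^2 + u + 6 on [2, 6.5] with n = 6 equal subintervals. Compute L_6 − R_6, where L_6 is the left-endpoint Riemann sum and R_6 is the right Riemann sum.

111.375

L_6 = -255.375.
R_6 = -366.75.
L_6 − R_6 = 111.375.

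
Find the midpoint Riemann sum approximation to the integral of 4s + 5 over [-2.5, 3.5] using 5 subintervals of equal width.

Δs = (3.5 − (-2.5))/5 = 1.2.
Midpoints: -1.9, -0.7, 0.5, 1.7, 2.9.
f(-1.9) = -2.6, f(-0.7) = 2.2, f(0.5) = 7, f(1.7) = 11.8, f(2.9) = 16.6.
Sum = Δs · [f(-1.9) + f(-0.7) + f(0.5) + f(1.7) + f(2.9)].
Sum = 42.

42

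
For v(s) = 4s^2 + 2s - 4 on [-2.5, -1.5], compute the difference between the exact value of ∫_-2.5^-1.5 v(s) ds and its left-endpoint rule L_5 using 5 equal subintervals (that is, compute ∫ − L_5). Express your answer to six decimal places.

-1.426667

Exact integral: ∫_-2.5^-1.5 v(s) ds ≈ 8.33333333.
L_5 = 9.76.
Error ≈ 8.33333333 − 9.76 ≈ -1.426667.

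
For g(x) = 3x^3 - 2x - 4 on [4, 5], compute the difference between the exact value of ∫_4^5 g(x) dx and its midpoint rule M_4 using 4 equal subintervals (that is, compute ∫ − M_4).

0.2109375

Exact integral: ∫_4^5 g(x) dx = 263.75.
M_4 = 263.5390625.
Error = 263.75 − 263.5390625 = 0.2109375.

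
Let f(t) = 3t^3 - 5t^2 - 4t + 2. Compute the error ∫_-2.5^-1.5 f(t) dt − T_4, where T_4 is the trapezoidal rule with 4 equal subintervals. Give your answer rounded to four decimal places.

Exact integral: ∫_-2.5^-1.5 f(t) dt ≈ -35.916667.
T_4 = -36.15625.
Error ≈ -35.916667 − (-36.15625) ≈ 0.2396.

0.2396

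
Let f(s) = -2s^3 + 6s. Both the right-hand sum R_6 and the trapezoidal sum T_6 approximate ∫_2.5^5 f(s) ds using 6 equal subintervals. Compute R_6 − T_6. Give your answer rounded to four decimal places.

-42.4479

R_6 ≈ -280.794271.
T_6 ≈ -238.346354.
R_6 − T_6 ≈ -42.4479.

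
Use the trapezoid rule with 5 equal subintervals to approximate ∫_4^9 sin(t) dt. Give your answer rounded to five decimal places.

0.23566

Δt = (9 − 4)/5 = 1.
f(4) ≈ -0.75680, f(5) ≈ -0.95892, f(6) ≈ -0.27942, f(7) ≈ 0.65699, f(8) ≈ 0.98936, f(9) ≈ 0.41212.
T_5 = (Δt/2)·[f(t_0) + 2f(t_1) + ... + 2f(t_{4}) + f(t_5)].
Sum ≈ 0.23566.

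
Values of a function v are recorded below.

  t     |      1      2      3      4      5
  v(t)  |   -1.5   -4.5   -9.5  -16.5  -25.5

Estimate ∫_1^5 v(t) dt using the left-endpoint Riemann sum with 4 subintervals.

-32

Δt = 1.
Sum = 1·[(-1.5) + (-4.5) + (-9.5) + (-16.5)] = -32.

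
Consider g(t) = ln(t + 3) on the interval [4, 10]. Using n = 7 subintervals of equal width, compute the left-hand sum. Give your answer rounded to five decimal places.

Δt = (10 − 4)/7 = 6/7.
Left endpoints: 4, 34/7, 40/7, 46/7, 52/7, 58/7, 64/7.
g(4) ≈ 1.94591, g(34/7) ≈ 2.06142, g(40/7) ≈ 2.16496, g(46/7) ≈ 2.25878, g(52/7) ≈ 2.34455, g(58/7) ≈ 2.42354, g(64/7) ≈ 2.49674.
Sum = Δt · [g(4) + g(34/7) + g(40/7) + ...].
Sum ≈ 13.45363.

13.45363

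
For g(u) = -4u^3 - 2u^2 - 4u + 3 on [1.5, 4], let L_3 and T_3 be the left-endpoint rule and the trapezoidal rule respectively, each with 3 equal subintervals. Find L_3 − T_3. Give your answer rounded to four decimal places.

L_3 ≈ -204.814815.
T_3 ≈ -321.481481.
L_3 − T_3 ≈ 116.6667.

116.6667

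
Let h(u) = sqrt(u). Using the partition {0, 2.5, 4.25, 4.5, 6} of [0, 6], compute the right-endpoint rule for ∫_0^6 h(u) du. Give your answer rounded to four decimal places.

11.7651

Subinterval widths: 2.5, 1.75, 0.25, 1.5.
Right endpoints: 2.5, 4.25, 4.5, 6.
h(2.5) ≈ 1.5811, h(4.25) ≈ 2.0616, h(4.5) ≈ 2.1213, h(6) ≈ 2.4495.
Sum = Σ Δu_i · h(u_i).
Sum ≈ 11.7651.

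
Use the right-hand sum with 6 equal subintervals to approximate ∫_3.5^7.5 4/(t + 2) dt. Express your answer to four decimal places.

2.0874

Δt = (7.5 − 3.5)/6 = 2/3.
Right endpoints: 25/6, 29/6, 5.5, 37/6, 41/6, 7.5.
f(25/6) = 24/37, f(29/6) = 24/41, f(5.5) = 8/15, f(37/6) = 24/49, f(41/6) = 24/53, f(7.5) = 8/19.
Sum = Δt · [f(25/6) + f(29/6) + f(5.5) + ...].
Sum ≈ 2.0874.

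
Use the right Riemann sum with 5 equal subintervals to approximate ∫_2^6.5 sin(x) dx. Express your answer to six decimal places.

-1.609811

Δx = (6.5 − 2)/5 = 0.9.
Right endpoints: 2.9, 3.8, 4.7, 5.6, 6.5.
f(2.9) ≈ 0.239249, f(3.8) ≈ -0.611858, f(4.7) ≈ -0.999923, f(5.6) ≈ -0.631267, f(6.5) ≈ 0.215120.
Sum = Δx · [f(2.9) + f(3.8) + f(4.7) + f(5.6) + f(6.5)].
Sum ≈ -1.609811.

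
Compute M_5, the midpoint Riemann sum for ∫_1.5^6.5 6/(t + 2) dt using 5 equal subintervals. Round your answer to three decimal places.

Δt = (6.5 − 1.5)/5 = 1.
Midpoints: 2, 3, 4, 5, 6.
f(2) = 1.5, f(3) = 1.2, f(4) = 1, f(5) = 6/7, f(6) = 0.75.
Sum = Δt · [f(2) + f(3) + f(4) + f(5) + f(6)].
Sum ≈ 5.307.

5.307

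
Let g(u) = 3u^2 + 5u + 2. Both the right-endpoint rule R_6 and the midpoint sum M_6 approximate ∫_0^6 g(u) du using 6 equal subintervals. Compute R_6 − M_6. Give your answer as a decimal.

R_6 = 390.
M_6 = 316.5.
R_6 − M_6 = 73.5.

73.5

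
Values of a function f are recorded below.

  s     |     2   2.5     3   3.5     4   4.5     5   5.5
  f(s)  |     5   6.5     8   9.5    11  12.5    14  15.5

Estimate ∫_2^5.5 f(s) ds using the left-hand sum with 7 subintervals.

33.25

Δs = 0.5.
Sum = 0.5·[5 + 6.5 + 8 + 9.5 + 11 + 12.5 + 14] = 33.25.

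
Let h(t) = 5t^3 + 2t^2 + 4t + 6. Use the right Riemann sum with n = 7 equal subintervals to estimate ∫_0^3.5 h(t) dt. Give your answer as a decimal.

Δt = (3.5 − 0)/7 = 0.5.
Right endpoints: 0.5, 1, 1.5, 2, 2.5, 3, 3.5.
h(0.5) = 9.125, h(1) = 17, h(1.5) = 33.375, h(2) = 62, h(2.5) = 106.625, h(3) = 171, h(3.5) = 258.875.
Sum = Δt · [h(0.5) + h(1) + h(1.5) + ...].
Sum = 329.

329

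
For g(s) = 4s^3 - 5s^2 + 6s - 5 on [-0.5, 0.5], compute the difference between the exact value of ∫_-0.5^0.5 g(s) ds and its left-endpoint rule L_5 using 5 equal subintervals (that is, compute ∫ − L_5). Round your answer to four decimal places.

Exact integral: ∫_-0.5^0.5 g(s) ds ≈ -5.416667.
L_5 = -6.15.
Error ≈ -5.416667 − (-6.15) ≈ 0.7333.

0.7333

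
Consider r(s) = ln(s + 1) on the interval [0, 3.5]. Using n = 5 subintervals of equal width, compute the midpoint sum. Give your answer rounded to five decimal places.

3.28372

Δs = (3.5 − 0)/5 = 0.7.
Midpoints: 0.35, 1.05, 1.75, 2.45, 3.15.
r(0.35) ≈ 0.30010, r(1.05) ≈ 0.71784, r(1.75) ≈ 1.01160, r(2.45) ≈ 1.23837, r(3.15) ≈ 1.42311.
Sum = Δs · [r(0.35) + r(1.05) + r(1.75) + r(2.45) + r(3.15)].
Sum ≈ 3.28372.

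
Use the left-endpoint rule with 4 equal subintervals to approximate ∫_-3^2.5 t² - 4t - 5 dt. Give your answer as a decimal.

10.95703125

Δt = (2.5 − (-3))/4 = 1.375.
Left endpoints: -3, -1.625, -0.25, 1.125.
f(-3) = 16, f(-1.625) = 4.140625, f(-0.25) = -3.9375, f(1.125) = -8.234375.
Sum = Δt · [f(-3) + f(-1.625) + f(-0.25) + f(1.125)].
Sum = 10.95703125.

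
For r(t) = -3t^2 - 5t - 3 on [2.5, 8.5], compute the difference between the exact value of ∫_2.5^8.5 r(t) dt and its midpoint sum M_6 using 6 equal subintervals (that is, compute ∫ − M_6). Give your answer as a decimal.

-1.5

Exact integral: ∫_2.5^8.5 r(t) dt = -781.5.
M_6 = -780.
Error = -781.5 − (-780) = -1.5.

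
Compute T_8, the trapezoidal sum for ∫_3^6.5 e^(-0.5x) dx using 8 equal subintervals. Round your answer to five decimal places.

0.37018

Δx = (6.5 − 3)/8 = 0.4375.
f(3) ≈ 0.22313, f(3.4375) ≈ 0.17929, f(3.875) ≈ 0.14406, f(4.3125) ≈ 0.11576, f(4.75) ≈ 0.09301, f(5.1875) ≈ 0.07474, f(5.625) ≈ 0.06005, f(6.0625) ≈ 0.04826, f(6.5) ≈ 0.03877.
T_8 = (Δx/2)·[f(x_0) + 2f(x_1) + ... + 2f(x_{7}) + f(x_8)].
Sum ≈ 0.37018.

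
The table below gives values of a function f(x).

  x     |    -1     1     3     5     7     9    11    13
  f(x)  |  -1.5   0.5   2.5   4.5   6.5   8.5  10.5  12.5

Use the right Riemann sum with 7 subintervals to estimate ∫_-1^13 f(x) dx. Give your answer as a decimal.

91

Δx = 2.
Sum = 2·[0.5 + 2.5 + 4.5 + 6.5 + 8.5 + 10.5 + 12.5] = 91.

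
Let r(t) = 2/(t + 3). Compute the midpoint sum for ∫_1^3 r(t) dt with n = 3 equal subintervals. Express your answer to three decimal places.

0.810

Δt = (3 − 1)/3 = 2/3.
Midpoints: 4/3, 2, 8/3.
r(4/3) = 6/13, r(2) = 0.4, r(8/3) = 6/17.
Sum = Δt · [r(4/3) + r(2) + r(8/3)].
Sum ≈ 0.810.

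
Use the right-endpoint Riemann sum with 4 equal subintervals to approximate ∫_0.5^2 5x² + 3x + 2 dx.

26.28515625

Δx = (2 − 0.5)/4 = 0.375.
Right endpoints: 0.875, 1.25, 1.625, 2.
f(0.875) = 8.453125, f(1.25) = 13.5625, f(1.625) = 20.078125, f(2) = 28.
Sum = Δx · [f(0.875) + f(1.25) + f(1.625) + f(2)].
Sum = 26.28515625.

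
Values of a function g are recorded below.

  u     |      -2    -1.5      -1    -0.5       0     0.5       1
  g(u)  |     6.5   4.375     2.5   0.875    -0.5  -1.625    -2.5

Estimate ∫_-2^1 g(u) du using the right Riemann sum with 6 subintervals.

Δu = 0.5.
Sum = 0.5·[4.375 + 2.5 + 0.875 + (-0.5) + (-1.625) + (-2.5)] = 1.5625.

1.5625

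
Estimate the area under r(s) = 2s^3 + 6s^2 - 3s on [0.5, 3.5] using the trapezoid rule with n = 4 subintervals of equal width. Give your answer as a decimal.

147.5625

Δs = (3.5 − 0.5)/4 = 0.75.
r(0.5) = 0.25, r(1.25) = 9.53125, r(2) = 34, r(2.75) = 78.71875, r(3.5) = 148.75.
T_4 = (Δs/2)·[r(s_0) + 2r(s_1) + 2r(s_2) + 2r(s_3) + r(s_4)].
Sum = 147.5625.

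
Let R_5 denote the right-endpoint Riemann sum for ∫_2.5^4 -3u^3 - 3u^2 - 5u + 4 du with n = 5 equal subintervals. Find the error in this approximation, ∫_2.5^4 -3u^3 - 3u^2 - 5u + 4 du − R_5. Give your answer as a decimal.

28.006875

Exact integral: ∫_2.5^4 f(u) du = -229.453125.
R_5 = -257.46.
Error = -229.453125 − (-257.46) = 28.006875.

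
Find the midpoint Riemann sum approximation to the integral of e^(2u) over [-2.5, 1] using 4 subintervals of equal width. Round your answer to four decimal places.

3.2591

Δu = (1 − (-2.5))/4 = 0.875.
Midpoints: -2.0625, -1.1875, -0.3125, 0.5625.
f(-2.0625) ≈ 0.0162, f(-1.1875) ≈ 0.0930, f(-0.3125) ≈ 0.5353, f(0.5625) ≈ 3.0802.
Sum = Δu · [f(-2.0625) + f(-1.1875) + f(-0.3125) + f(0.5625)].
Sum ≈ 3.2591.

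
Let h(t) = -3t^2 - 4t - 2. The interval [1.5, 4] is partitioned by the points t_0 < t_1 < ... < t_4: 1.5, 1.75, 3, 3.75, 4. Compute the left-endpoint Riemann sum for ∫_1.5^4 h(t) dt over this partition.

Subinterval widths: 0.25, 1.25, 0.75, 0.25.
Left endpoints: 1.5, 1.75, 3, 3.75.
h(1.5) = -14.75, h(1.75) = -18.1875, h(3) = -41, h(3.75) = -59.1875.
Sum = Σ Δt_i · h(t_i).
Sum = -71.96875.

-71.96875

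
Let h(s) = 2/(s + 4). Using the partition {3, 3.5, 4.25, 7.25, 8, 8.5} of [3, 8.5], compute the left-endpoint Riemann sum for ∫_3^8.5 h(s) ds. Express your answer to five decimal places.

Subinterval widths: 0.5, 0.75, 3, 0.75, 0.5.
Left endpoints: 3, 3.5, 4.25, 7.25, 8.
h(3) = 2/7, h(3.5) = 4/15, h(4.25) = 8/33, h(7.25) = 8/45, h(8) = 1/6.
Sum = Σ Δs_i · h(s_i).
Sum ≈ 1.28680.

1.28680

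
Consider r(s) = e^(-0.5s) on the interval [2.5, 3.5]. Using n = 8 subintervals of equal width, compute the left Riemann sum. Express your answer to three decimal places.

Δs = (3.5 − 2.5)/8 = 0.125.
Left endpoints: 2.5, 2.625, 2.75, 2.875, 3, 3.125, 3.25, 3.375.
r(2.5) ≈ 0.287, r(2.625) ≈ 0.269, r(2.75) ≈ 0.253, r(2.875) ≈ 0.238, r(3) ≈ 0.223, r(3.125) ≈ 0.210, r(3.25) ≈ 0.197, r(3.375) ≈ 0.185.
Sum = Δs · [r(2.5) + r(2.625) + r(2.75) + ...].
Sum ≈ 0.233.

0.233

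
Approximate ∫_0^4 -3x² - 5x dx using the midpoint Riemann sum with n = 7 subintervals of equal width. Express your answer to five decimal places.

Δx = (4 − 0)/7 = 4/7.
Midpoints: 2/7, 6/7, 10/7, 2, 18/7, 22/7, 26/7.
f(2/7) = -82/49, f(6/7) = -318/49, f(10/7) = -650/49, f(2) = -22, f(18/7) = -1602/49, f(22/7) = -2222/49, f(26/7) = -2938/49.
Sum = Δx · [f(2/7) + f(6/7) + f(10/7) + ...].
Sum ≈ -103.67347.

-103.67347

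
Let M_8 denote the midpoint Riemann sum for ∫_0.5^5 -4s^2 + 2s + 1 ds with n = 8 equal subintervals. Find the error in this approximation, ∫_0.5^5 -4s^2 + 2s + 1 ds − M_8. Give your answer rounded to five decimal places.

Exact integral: ∫_0.5^5 f(s) ds = -137.25.
M_8 ≈ -136.7753906.
Error ≈ -137.25 − (-136.7753906) ≈ -0.47461.

-0.47461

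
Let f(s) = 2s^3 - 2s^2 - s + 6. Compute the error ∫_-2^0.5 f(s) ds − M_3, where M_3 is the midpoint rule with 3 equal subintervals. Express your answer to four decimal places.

Exact integral: ∫_-2^0.5 f(s) ds ≈ 3.489583.
M_3 ≈ 4.429977.
Error ≈ 3.489583 − 4.429977 ≈ -0.9404.

-0.9404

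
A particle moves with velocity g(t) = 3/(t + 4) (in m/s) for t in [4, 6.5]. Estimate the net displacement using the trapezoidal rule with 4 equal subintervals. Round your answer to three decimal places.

0.816

Δt = (6.5 − 4)/4 = 0.625.
g(4) = 0.375, g(4.625) = 8/23, g(5.25) = 12/37, g(5.875) = 24/79, g(6.5) = 2/7.
T_4 = (Δt/2)·[g(t_0) + 2g(t_1) + 2g(t_2) + 2g(t_3) + g(t_4)].
Sum ≈ 0.816.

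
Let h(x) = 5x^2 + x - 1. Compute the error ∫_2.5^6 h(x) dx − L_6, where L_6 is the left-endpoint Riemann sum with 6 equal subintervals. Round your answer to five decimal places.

43.41377

Exact integral: ∫_2.5^6 h(x) dx ≈ 345.3333333.
L_6 ≈ 301.9195602.
Error ≈ 345.3333333 − 301.9195602 ≈ 43.41377.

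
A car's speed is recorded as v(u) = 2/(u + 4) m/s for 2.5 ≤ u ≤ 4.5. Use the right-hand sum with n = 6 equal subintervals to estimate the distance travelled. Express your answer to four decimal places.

0.5246

Δu = (4.5 − 2.5)/6 = 1/3.
Right endpoints: 17/6, 19/6, 3.5, 23/6, 25/6, 4.5.
v(17/6) = 12/41, v(19/6) = 12/43, v(3.5) = 4/15, v(23/6) = 12/47, v(25/6) = 12/49, v(4.5) = 4/17.
Sum = Δu · [v(17/6) + v(19/6) + v(3.5) + ...].
Sum ≈ 0.5246.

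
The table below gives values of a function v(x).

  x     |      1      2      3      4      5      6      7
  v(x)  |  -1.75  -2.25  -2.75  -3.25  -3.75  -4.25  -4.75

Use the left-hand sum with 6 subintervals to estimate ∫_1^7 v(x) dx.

Δx = 1.
Sum = 1·[(-1.75) + (-2.25) + (-2.75) + (-3.25) + (-3.75) + (-4.25)] = -18.

-18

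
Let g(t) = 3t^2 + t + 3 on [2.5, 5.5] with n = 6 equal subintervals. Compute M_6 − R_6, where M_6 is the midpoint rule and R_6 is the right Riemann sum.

-19.3125

M_6 = 171.5625.
R_6 = 190.875.
M_6 − R_6 = -19.3125.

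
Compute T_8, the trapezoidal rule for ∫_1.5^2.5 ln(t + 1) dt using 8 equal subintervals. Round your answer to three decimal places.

Δt = (2.5 − 1.5)/8 = 0.125.
f(1.5) ≈ 0.916, f(1.625) ≈ 0.965, f(1.75) ≈ 1.012, f(1.875) ≈ 1.056, f(2) ≈ 1.099, f(2.125) ≈ 1.139, f(2.25) ≈ 1.179, f(2.375) ≈ 1.216, f(2.5) ≈ 1.253.
T_8 = (Δt/2)·[f(t_0) + 2f(t_1) + ... + 2f(t_{7}) + f(t_8)].
Sum ≈ 1.094.

1.094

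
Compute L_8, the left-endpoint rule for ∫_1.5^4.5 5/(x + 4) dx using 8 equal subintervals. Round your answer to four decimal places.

Δx = (4.5 − 1.5)/8 = 0.375.
Left endpoints: 1.5, 1.875, 2.25, 2.625, 3, 3.375, 3.75, 4.125.
f(1.5) = 10/11, f(1.875) = 40/47, f(2.25) = 0.8, f(2.625) = 40/53, f(3) = 5/7, f(3.375) = 40/59, f(3.75) = 20/31, f(4.125) = 8/13.
Sum = Δx · [f(1.5) + f(1.875) + f(2.25) + ...].
Sum ≈ 2.2379.

2.2379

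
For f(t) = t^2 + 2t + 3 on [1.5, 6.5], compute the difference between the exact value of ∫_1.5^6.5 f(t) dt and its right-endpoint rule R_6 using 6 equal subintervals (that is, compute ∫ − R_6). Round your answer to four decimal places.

Exact integral: ∫_1.5^6.5 f(t) dt ≈ 145.416667.
R_6 ≈ 166.828704.
Error ≈ 145.416667 − 166.828704 ≈ -21.4120.

-21.4120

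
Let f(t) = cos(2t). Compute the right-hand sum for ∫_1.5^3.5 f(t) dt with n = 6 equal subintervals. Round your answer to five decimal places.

Δt = (3.5 − 1.5)/6 = 1/3.
Right endpoints: 11/6, 13/6, 2.5, 17/6, 19/6, 3.5.
f(11/6) ≈ -0.86529, f(13/6) ≈ -0.37004, f(2.5) ≈ 0.28366, f(17/6) ≈ 0.81590, f(19/6) ≈ 0.99874, f(3.5) ≈ 0.75390.
Sum = Δt · [f(11/6) + f(13/6) + f(2.5) + ...].
Sum ≈ 0.53896.

0.53896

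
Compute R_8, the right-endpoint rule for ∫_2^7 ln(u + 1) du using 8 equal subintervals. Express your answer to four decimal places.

Δu = (7 − 2)/8 = 0.625.
Right endpoints: 2.625, 3.25, 3.875, 4.5, 5.125, 5.75, 6.375, 7.
f(2.625) ≈ 1.2879, f(3.25) ≈ 1.4469, f(3.875) ≈ 1.5841, f(4.5) ≈ 1.7047, f(5.125) ≈ 1.8124, f(5.75) ≈ 1.9095, f(6.375) ≈ 1.9981, f(7) ≈ 2.0794.
Sum = Δu · [f(2.625) + f(3.25) + f(3.875) + ...].
Sum ≈ 8.6394.

8.6394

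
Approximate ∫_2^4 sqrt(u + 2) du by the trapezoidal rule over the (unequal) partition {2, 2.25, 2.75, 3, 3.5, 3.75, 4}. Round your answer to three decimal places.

Subinterval widths: 0.25, 0.5, 0.25, 0.5, 0.25, 0.25.
f(2) ≈ 2.000, f(2.25) ≈ 2.062, f(2.75) ≈ 2.179, f(3) ≈ 2.236, f(3.5) ≈ 2.345, f(3.75) ≈ 2.398, f(4) ≈ 2.449.
On each subinterval the trapezoid contributes (Δu_i/2)·[f(u_{i-1}) + f(u_i)].
Sum ≈ 4.464.

4.464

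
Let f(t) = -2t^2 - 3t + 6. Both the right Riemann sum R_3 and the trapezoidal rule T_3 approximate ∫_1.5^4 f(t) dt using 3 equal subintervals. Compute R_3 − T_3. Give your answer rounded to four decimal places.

-14.5833

R_3 ≈ -61.203704.
T_3 ≈ -46.620370.
R_3 − T_3 ≈ -14.5833.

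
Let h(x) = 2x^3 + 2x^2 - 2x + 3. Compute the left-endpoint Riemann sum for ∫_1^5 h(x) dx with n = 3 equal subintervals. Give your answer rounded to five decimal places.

Δx = (5 − 1)/3 = 4/3.
Left endpoints: 1, 7/3, 11/3.
h(1) = 5, h(7/3) = 935/27, h(11/3) = 3271/27.
Sum = Δx · [h(1) + h(7/3) + h(11/3)].
Sum ≈ 214.37037.

214.37037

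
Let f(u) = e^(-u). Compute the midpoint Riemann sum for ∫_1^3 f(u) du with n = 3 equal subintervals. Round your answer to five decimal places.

0.31228

Δu = (3 − 1)/3 = 2/3.
Midpoints: 4/3, 2, 8/3.
f(4/3) ≈ 0.26360, f(2) ≈ 0.13534, f(8/3) ≈ 0.06948.
Sum = Δu · [f(4/3) + f(2) + f(8/3)].
Sum ≈ 0.31228.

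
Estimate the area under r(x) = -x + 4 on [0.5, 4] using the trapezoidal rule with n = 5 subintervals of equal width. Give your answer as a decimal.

Δx = (4 − 0.5)/5 = 0.7.
r(0.5) = 3.5, r(1.2) = 2.8, r(1.9) = 2.1, r(2.6) = 1.4, r(3.3) = 0.7, r(4) = 0.
T_5 = (Δx/2)·[r(x_0) + 2r(x_1) + ... + 2r(x_{4}) + r(x_5)].
Sum = 6.125.

6.125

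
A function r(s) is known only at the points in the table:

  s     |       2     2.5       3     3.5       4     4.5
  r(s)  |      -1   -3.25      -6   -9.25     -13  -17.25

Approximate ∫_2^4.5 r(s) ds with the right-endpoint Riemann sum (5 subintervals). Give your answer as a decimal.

Δs = 0.5.
Sum = 0.5·[(-3.25) + (-6) + (-9.25) + (-13) + (-17.25)] = -24.375.

-24.375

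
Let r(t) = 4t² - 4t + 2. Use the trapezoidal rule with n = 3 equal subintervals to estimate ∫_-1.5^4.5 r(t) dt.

118

Δt = (4.5 − (-1.5))/3 = 2.
r(-1.5) = 17, r(0.5) = 1, r(2.5) = 17, r(4.5) = 65.
T_3 = (Δt/2)·[r(t_0) + 2r(t_1) + 2r(t_2) + r(t_3)].
Sum = 118.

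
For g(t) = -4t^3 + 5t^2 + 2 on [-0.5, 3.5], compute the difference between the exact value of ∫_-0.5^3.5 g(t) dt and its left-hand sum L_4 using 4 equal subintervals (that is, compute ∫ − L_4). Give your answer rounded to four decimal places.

Exact integral: ∫_-0.5^3.5 g(t) dt ≈ -70.333333.
L_4 = -23.
Error ≈ -70.333333 − (-23) ≈ -47.3333.

-47.3333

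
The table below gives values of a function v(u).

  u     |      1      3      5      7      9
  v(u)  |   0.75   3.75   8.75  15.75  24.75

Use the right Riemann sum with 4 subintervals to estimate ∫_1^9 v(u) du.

Δu = 2.
Sum = 2·[3.75 + 8.75 + 15.75 + 24.75] = 106.

106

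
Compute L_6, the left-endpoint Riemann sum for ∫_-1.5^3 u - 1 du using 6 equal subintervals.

Δu = (3 − (-1.5))/6 = 0.75.
Left endpoints: -1.5, -0.75, 0, 0.75, 1.5, 2.25.
f(-1.5) = -2.5, f(-0.75) = -1.75, f(0) = -1, f(0.75) = -0.25, f(1.5) = 0.5, f(2.25) = 1.25.
Sum = Δu · [f(-1.5) + f(-0.75) + f(0) + ...].
Sum = -2.8125.

-2.8125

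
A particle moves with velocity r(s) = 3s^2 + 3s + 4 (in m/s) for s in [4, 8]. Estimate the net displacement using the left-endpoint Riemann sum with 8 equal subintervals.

497.5

Δs = (8 − 4)/8 = 0.5.
Left endpoints: 4, 4.5, 5, 5.5, 6, 6.5, 7, 7.5.
r(4) = 64, r(4.5) = 78.25, r(5) = 94, r(5.5) = 111.25, r(6) = 130, r(6.5) = 150.25, r(7) = 172, r(7.5) = 195.25.
Sum = Δs · [r(4) + r(4.5) + r(5) + ...].
Sum = 497.5.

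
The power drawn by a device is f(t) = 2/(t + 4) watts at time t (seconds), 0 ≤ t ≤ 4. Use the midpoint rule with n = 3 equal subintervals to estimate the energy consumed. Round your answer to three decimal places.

Δt = (4 − 0)/3 = 4/3.
Midpoints: 2/3, 2, 10/3.
f(2/3) = 3/7, f(2) = 1/3, f(10/3) = 3/11.
Sum = Δt · [f(2/3) + f(2) + f(10/3)].
Sum ≈ 1.380.

1.380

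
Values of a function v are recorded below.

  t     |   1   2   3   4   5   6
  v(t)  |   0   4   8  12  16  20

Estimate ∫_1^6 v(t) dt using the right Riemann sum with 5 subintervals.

60

Δt = 1.
Sum = 1·[4 + 8 + 12 + 16 + 20] = 60.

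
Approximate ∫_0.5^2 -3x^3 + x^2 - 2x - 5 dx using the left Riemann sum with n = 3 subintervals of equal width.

Δx = (2 − 0.5)/3 = 0.5.
Left endpoints: 0.5, 1, 1.5.
f(0.5) = -6.125, f(1) = -9, f(1.5) = -15.875.
Sum = Δx · [f(0.5) + f(1) + f(1.5)].
Sum = -15.5.

-15.5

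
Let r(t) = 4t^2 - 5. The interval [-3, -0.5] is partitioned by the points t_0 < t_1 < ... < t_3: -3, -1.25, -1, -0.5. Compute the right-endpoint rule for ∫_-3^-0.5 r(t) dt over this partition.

Subinterval widths: 1.75, 0.25, 0.5.
Right endpoints: -1.25, -1, -0.5.
r(-1.25) = 1.25, r(-1) = -1, r(-0.5) = -4.
Sum = Σ Δt_i · r(t_i).
Sum = -0.0625.

-0.0625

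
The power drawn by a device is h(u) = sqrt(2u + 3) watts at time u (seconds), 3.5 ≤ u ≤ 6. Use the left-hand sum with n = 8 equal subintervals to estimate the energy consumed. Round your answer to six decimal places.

Δu = (6 − 3.5)/8 = 0.3125.
Left endpoints: 3.5, 3.8125, 4.125, 4.4375, 4.75, 5.0625, 5.375, 5.6875.
h(3.5) ≈ 3.162278, h(3.8125) ≈ 3.259601, h(4.125) ≈ 3.354102, h(4.4375) ≈ 3.446012, h(4.75) ≈ 3.535534, h(5.0625) ≈ 3.622844, h(5.375) ≈ 3.708099, h(5.6875) ≈ 3.791438.
Sum = Δu · [h(3.5) + h(3.8125) + h(4.125) + ...].
Sum ≈ 8.712471.

8.712471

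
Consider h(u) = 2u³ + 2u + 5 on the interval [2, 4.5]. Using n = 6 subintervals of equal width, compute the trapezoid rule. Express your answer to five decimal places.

Δu = (4.5 − 2)/6 = 5/12.
h(2) = 25, h(29/12) = 32885/864, h(17/6) = 6065/108, h(3.25) = 80.15625, h(11/3) = 2995/27, h(49/12) = 129025/864, h(4.5) = 196.25.
T_6 = (Δu/2)·[h(u_0) + 2h(u_1) + ... + 2h(u_{5}) + h(u_6)].
Sum ≈ 227.19184.

227.19184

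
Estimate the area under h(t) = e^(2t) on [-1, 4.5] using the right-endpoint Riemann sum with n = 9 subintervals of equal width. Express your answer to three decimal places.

7019.599

Δt = (4.5 − (-1))/9 = 11/18.
Right endpoints: -7/18, 2/9, 5/6, 13/9, 37/18, 8/3, 59/18, 35/9, 4.5.
h(-7/18) ≈ 0.459, h(2/9) ≈ 1.560, h(5/6) ≈ 5.294, h(13/9) ≈ 17.973, h(37/18) ≈ 61.014, h(8/3) ≈ 207.127, h(59/18) ≈ 703.140, h(35/9) ≈ 2386.965, h(4.5) ≈ 8103.084.
Sum = Δt · [h(-7/18) + h(2/9) + h(5/6) + ...].
Sum ≈ 7019.599.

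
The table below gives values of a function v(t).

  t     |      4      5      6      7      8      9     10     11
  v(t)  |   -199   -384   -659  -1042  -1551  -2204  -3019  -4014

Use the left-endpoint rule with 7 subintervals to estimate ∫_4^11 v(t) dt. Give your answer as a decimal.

-9058

Δt = 1.
Sum = 1·[(-199) + (-384) + (-659) + (-1042) + (-1551) + (-2204) + (-3019)] = -9058.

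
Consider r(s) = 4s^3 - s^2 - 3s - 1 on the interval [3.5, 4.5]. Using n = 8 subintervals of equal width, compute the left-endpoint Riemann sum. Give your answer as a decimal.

219.6640625

Δs = (4.5 − 3.5)/8 = 0.125.
Left endpoints: 3.5, 3.625, 3.75, 3.875, 4, 4.125, 4.25, 4.375.
r(3.5) = 147.75, r(3.625) = 165.5234375, r(3.75) = 184.625, r(3.875) = 205.1015625, r(4) = 227, r(4.125) = 250.3671875, r(4.25) = 275.25, r(4.375) = 301.6953125.
Sum = Δs · [r(3.5) + r(3.625) + r(3.75) + ...].
Sum = 219.6640625.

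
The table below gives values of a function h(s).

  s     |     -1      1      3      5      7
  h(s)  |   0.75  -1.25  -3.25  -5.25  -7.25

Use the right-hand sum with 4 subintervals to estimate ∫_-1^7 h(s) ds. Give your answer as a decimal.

Δs = 2.
Sum = 2·[(-1.25) + (-3.25) + (-5.25) + (-7.25)] = -34.

-34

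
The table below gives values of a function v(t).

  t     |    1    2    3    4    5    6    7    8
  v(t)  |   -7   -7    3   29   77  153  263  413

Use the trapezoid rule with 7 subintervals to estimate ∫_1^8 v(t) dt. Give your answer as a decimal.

721

Δt = 1.
T_7 = (1/2)·[(-7) + 2·(-7) + 2·3 + 2·29 + 2·77 + 2·153 + 2·263 + 413] = 721.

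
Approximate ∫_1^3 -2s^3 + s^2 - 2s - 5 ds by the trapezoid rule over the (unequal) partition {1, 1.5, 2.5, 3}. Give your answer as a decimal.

-51.625

Subinterval widths: 0.5, 1, 0.5.
f(1) = -8, f(1.5) = -12.5, f(2.5) = -35, f(3) = -56.
On each subinterval the trapezoid contributes (Δs_i/2)·[f(s_{i-1}) + f(s_i)].
Sum = -51.625.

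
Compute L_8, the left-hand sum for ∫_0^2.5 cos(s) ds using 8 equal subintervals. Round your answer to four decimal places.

Δs = (2.5 − 0)/8 = 0.3125.
Left endpoints: 0, 0.3125, 0.625, 0.9375, 1.25, 1.5625, 1.875, 2.1875.
f(0) ≈ 1.0000, f(0.3125) ≈ 0.9516, f(0.625) ≈ 0.8110, f(0.9375) ≈ 0.5918, f(1.25) ≈ 0.3153, f(1.5625) ≈ 0.0083, f(1.875) ≈ -0.2995, f(2.1875) ≈ -0.5783.
Sum = Δs · [f(0) + f(0.3125) + f(0.625) + ...].
Sum ≈ 0.8750.

0.8750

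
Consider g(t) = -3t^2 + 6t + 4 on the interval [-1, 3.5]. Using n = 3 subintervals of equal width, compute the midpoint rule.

10.40625

Δt = (3.5 − (-1))/3 = 1.5.
Midpoints: -0.25, 1.25, 2.75.
g(-0.25) = 2.3125, g(1.25) = 6.8125, g(2.75) = -2.1875.
Sum = Δt · [g(-0.25) + g(1.25) + g(2.75)].
Sum = 10.40625.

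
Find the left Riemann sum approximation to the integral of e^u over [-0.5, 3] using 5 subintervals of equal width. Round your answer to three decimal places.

13.450

Δu = (3 − (-0.5))/5 = 0.7.
Left endpoints: -0.5, 0.2, 0.9, 1.6, 2.3.
f(-0.5) ≈ 0.607, f(0.2) ≈ 1.221, f(0.9) ≈ 2.460, f(1.6) ≈ 4.953, f(2.3) ≈ 9.974.
Sum = Δu · [f(-0.5) + f(0.2) + f(0.9) + f(1.6) + f(2.3)].
Sum ≈ 13.450.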